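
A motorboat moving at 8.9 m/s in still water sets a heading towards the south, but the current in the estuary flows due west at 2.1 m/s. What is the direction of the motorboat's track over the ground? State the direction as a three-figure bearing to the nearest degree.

Taking east as x and north as y: velocity relative to the water = (0.000, -8.900) m/s; the water relative to ground = (-2.100, 0.000) m/s.
Velocity relative to ground = (0.000, -8.900) + (-2.100, 0.000) = (-2.100, -8.900) m/s.
Bearing = atan2(-2.10, -8.90) = 193.28° clockwise from north.

193°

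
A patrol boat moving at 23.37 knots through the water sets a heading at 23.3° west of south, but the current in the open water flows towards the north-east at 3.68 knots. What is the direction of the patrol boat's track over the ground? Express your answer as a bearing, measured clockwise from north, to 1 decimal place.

199.4°

Taking east as x and north as y: velocity relative to the water = (-9.244, -21.464) knots; the water relative to ground = (2.602, 2.602) knots.
Velocity relative to ground = (-9.244, -21.464) + (2.602, 2.602) = (-6.642, -18.862) knots.
Bearing = atan2(-6.64, -18.86) = 199.40° clockwise from north.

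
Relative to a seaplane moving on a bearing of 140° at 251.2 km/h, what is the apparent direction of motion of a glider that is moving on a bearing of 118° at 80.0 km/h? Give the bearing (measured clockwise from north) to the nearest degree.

330°

Taking east as x and north as y: glider velocity = (70.636, -37.558) km/h; seaplane velocity = (161.468, -192.430) km/h.
Velocity of glider relative to seaplane = (70.636, -37.558) − (161.468, -192.430) = (-90.832, 154.873) km/h.
Bearing = atan2(-90.83, 154.87) = 329.61° clockwise from north.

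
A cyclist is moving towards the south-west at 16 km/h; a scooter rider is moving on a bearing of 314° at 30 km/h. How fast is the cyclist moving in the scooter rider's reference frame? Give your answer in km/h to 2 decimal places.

33.75 km/h

Taking east as x and north as y: cyclist velocity = (-11.314, -11.314) km/h; scooter rider velocity = (-21.580, 20.840) km/h.
Velocity of cyclist relative to scooter rider = (-11.314, -11.314) − (-21.580, 20.840) = (10.266, -32.153) km/h.
Magnitude = |(10.266, -32.153)| = 33.753 km/h.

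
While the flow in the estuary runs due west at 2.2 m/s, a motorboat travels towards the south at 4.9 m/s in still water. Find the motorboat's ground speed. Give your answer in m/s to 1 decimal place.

Taking east as x and north as y: velocity relative to the water = (0.000, -4.900) m/s; the water relative to ground = (-2.200, 0.000) m/s.
Velocity relative to ground = (0.000, -4.900) + (-2.200, 0.000) = (-2.200, -4.900) m/s.
Speed = |(-2.200, -4.900)| = 5.371 m/s.

5.4 m/s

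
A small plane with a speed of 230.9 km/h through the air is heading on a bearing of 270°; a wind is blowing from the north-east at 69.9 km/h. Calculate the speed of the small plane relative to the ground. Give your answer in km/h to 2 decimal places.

Taking east as x and north as y: velocity relative to the air = (-230.900, 0.000) km/h; the air relative to ground = (-49.427, -49.427) km/h.
Velocity relative to ground = (-230.900, 0.000) + (-49.427, -49.427) = (-280.327, -49.427) km/h.
Speed = |(-280.327, -49.427)| = 284.651 km/h.

284.65 km/h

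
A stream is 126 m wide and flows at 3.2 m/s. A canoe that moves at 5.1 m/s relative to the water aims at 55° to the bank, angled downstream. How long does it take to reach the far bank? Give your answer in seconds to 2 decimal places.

The component of the canoe's velocity perpendicular to the bank is 5.1 × sin 55° = 4.178 m/s.
Only the cross-stream component determines the crossing time; the current contributes nothing perpendicular to the bank.
Time = 126 / 4.178 = 30.160 s.

30.16 s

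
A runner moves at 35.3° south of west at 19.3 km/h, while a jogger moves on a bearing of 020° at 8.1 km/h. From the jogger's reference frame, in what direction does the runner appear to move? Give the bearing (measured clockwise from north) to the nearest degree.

225°

Taking east as x and north as y: runner velocity = (-15.751, -11.153) km/h; jogger velocity = (2.770, 7.612) km/h.
Velocity of runner relative to jogger = (-15.751, -11.153) − (2.770, 7.612) = (-18.522, -18.764) km/h.
Bearing = atan2(-18.52, -18.76) = 224.63° clockwise from north.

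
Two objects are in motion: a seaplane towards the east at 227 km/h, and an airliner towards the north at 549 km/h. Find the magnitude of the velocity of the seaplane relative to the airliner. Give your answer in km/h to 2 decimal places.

Taking east as x and north as y: seaplane velocity = (227.000, 0.000) km/h; airliner velocity = (0.000, 549.000) km/h.
Velocity of seaplane relative to airliner = (227.000, 0.000) − (0.000, 549.000) = (227.000, -549.000) km/h.
Magnitude = |(227.000, -549.000)| = 594.079 km/h.

594.08 km/h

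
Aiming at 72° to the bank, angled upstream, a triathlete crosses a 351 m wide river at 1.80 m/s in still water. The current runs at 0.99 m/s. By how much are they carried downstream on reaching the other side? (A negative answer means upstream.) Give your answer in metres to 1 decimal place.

88.9 m

Perpendicular speed = 1.712 m/s; crossing time = 351 / 1.712 = 205.035 s.
Net downstream speed = 0.434 m/s.
Drift = 0.434 × 205.035 = 88.938 m (downstream).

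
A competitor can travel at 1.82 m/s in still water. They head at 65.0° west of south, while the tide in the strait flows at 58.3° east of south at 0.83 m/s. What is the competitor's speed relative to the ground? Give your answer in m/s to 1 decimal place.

1.5 m/s

Taking east as x and north as y: velocity relative to the water = (-1.649, -0.769) m/s; the water relative to ground = (0.706, -0.436) m/s.
Velocity relative to ground = (-1.649, -0.769) + (0.706, -0.436) = (-0.943, -1.205) m/s.
Speed = |(-0.943, -1.205)| = 1.531 m/s.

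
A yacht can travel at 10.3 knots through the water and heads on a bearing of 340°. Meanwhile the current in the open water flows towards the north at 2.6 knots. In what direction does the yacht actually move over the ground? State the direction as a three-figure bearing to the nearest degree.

344°

Taking east as x and north as y: velocity relative to the water = (-3.523, 9.679) knots; the water relative to ground = (0.000, 2.600) knots.
Velocity relative to ground = (-3.523, 9.679) + (0.000, 2.600) = (-3.523, 12.279) knots.
Bearing = atan2(-3.52, 12.28) = 343.99° clockwise from north.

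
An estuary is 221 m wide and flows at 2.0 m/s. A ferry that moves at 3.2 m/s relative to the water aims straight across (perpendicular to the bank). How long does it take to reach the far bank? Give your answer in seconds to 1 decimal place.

The component of the ferry's velocity perpendicular to the bank is 3.2 m/s.
The flow acts along the bank and has no component across it.
Time = 221 / 3.200 = 69.062 s.

69.1 s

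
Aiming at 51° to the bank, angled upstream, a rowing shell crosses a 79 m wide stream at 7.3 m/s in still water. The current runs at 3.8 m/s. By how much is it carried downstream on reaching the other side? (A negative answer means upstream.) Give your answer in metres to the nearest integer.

-11 m

Perpendicular speed = 5.673 m/s; crossing time = 79 / 5.673 = 13.925 s.
Net downstream speed = -0.794 m/s.
Drift = -0.794 × 13.925 = -11.057 m (upstream).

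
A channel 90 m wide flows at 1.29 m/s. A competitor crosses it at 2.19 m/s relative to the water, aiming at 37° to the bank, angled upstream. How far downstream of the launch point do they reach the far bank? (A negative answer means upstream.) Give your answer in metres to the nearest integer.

-31 m

Perpendicular speed = 1.318 m/s; crossing time = 90 / 1.318 = 68.287 s.
Net downstream speed = -0.459 m/s.
Drift = -0.459 × 68.287 = -31.344 m (upstream).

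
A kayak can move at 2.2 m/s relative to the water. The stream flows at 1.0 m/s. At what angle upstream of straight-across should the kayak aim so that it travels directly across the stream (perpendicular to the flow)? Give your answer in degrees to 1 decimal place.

To cancel the current, the upstream component of the kayak's velocity must equal the flow: 2.2 sin θ = 1.0.
sin θ = 1.0 / 2.2 = 0.4545.
θ = arcsin(0.4545) = 27.036°.

27.0°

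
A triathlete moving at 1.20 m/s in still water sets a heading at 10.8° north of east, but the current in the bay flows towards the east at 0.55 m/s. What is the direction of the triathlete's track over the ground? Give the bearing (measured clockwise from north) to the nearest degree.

083°

Taking east as x and north as y: velocity relative to the water = (1.179, 0.225) m/s; the water relative to ground = (0.550, 0.000) m/s.
Velocity relative to ground = (1.179, 0.225) + (0.550, 0.000) = (1.729, 0.225) m/s.
Bearing = atan2(1.73, 0.22) = 82.59° clockwise from north.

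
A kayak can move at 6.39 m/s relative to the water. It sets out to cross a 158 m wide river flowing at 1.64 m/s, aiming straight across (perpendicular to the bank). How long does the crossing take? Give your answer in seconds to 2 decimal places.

24.73 s

The component of the kayak's velocity perpendicular to the bank is 6.39 m/s.
The current is parallel to the bank, so it does not affect the crossing time.
Time = 158 / 6.390 = 24.726 s.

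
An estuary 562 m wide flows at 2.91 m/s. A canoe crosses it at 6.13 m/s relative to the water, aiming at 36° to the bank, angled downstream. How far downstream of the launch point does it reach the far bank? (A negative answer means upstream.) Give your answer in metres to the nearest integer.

1227 m

Perpendicular speed = 3.603 m/s; crossing time = 562 / 3.603 = 155.976 s.
Net downstream speed = 7.869 m/s.
Drift = 7.869 × 155.976 = 1227.416 m (downstream).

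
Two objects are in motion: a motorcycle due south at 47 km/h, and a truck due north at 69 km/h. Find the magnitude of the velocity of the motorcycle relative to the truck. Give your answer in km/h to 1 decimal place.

116.0 km/h

Taking east as x and north as y: motorcycle velocity = (0.000, -47.000) km/h; truck velocity = (0.000, 69.000) km/h.
Velocity of motorcycle relative to truck = (0.000, -47.000) − (0.000, 69.000) = (0.000, -116.000) km/h.
Magnitude = |(0.000, -116.000)| = 116.000 km/h.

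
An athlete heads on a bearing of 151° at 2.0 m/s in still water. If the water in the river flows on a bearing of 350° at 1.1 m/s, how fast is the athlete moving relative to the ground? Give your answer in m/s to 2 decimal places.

1.02 m/s

Taking east as x and north as y: velocity relative to the water = (0.970, -1.749) m/s; the water relative to ground = (-0.191, 1.083) m/s.
Velocity relative to ground = (0.970, -1.749) + (-0.191, 1.083) = (0.779, -0.666) m/s.
Speed = |(0.779, -0.666)| = 1.025 m/s.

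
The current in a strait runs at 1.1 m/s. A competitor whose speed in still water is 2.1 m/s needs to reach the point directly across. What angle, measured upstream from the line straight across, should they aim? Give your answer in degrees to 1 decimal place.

To cancel the current, the upstream component of the competitor's velocity must equal the flow: 2.1 sin θ = 1.1.
sin θ = 1.1 / 2.1 = 0.5238.
θ = arcsin(0.5238) = 31.588°.

31.6°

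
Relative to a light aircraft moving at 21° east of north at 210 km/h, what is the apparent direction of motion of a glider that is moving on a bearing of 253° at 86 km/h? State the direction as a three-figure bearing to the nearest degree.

Taking east as x and north as y: glider velocity = (-82.242, -25.144) km/h; light aircraft velocity = (75.257, 196.052) km/h.
Velocity of glider relative to light aircraft = (-82.242, -25.144) − (75.257, 196.052) = (-157.499, -221.196) km/h.
Bearing = atan2(-157.50, -221.20) = 215.45° clockwise from north.

215°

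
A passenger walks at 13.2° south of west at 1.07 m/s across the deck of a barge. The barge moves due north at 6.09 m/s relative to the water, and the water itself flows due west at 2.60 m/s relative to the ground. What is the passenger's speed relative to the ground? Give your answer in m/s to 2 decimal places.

In east/north components (m/s): passenger relative to barge = (-1.042, -0.244); barge relative to water = (0.000, 6.090); water relative to ground = (-2.600, 0.000).
Sum = (-3.642, 5.846) m/s.
Speed = |(-3.642, 5.846)| = 6.887 m/s.

6.89 m/s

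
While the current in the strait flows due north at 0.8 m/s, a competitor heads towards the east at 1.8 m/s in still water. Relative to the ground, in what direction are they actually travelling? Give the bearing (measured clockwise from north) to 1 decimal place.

066.0°

Taking east as x and north as y: velocity relative to the water = (1.800, 0.000) m/s; the water relative to ground = (0.000, 0.800) m/s.
Velocity relative to ground = (1.800, 0.000) + (0.000, 0.800) = (1.800, 0.800) m/s.
Bearing = atan2(1.80, 0.80) = 66.04° clockwise from north.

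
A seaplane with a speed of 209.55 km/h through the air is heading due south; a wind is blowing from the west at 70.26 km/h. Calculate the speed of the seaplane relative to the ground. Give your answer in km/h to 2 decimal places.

Taking east as x and north as y: velocity relative to the air = (0.000, -209.550) km/h; the air relative to ground = (70.260, 0.000) km/h.
Velocity relative to ground = (0.000, -209.550) + (70.260, 0.000) = (70.260, -209.550) km/h.
Speed = |(70.260, -209.550)| = 221.015 km/h.

221.02 km/h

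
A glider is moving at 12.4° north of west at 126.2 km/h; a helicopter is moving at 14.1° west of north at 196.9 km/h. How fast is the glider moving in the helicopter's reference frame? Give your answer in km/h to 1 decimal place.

Taking east as x and north as y: glider velocity = (-123.256, 27.100) km/h; helicopter velocity = (-47.968, 190.968) km/h.
Velocity of glider relative to helicopter = (-123.256, 27.100) − (-47.968, 190.968) = (-75.288, -163.868) km/h.
Magnitude = |(-75.288, -163.868)| = 180.336 km/h.

180.3 km/h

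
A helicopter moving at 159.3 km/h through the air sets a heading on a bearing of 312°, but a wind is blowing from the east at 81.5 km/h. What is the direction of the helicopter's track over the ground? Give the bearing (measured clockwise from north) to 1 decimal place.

298.1°

Taking east as x and north as y: velocity relative to the air = (-118.383, 106.593) km/h; the air relative to ground = (-81.500, 0.000) km/h.
Velocity relative to ground = (-118.383, 106.593) + (-81.500, 0.000) = (-199.883, 106.593) km/h.
Bearing = atan2(-199.88, 106.59) = 298.07° clockwise from north.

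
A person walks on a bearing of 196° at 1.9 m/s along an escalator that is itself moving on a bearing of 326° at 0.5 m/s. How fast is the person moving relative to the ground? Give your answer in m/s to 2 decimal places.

1.62 m/s

Taking east as x and north as y: escalator velocity = (-0.280, 0.415) m/s; person velocity relative to escalator = (-0.524, -1.826) m/s.
Velocity relative to ground = (-0.280, 0.415) + (-0.524, -1.826) = (-0.803, -1.412) m/s.
Speed = |(-0.803, -1.412)| = 1.624 m/s.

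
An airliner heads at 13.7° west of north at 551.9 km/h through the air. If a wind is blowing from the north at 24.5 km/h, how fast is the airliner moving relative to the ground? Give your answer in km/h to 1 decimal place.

528.1 km/h

Taking east as x and north as y: velocity relative to the air = (-130.711, 536.198) km/h; the air relative to ground = (0.000, -24.500) km/h.
Velocity relative to ground = (-130.711, 536.198) + (0.000, -24.500) = (-130.711, 511.698) km/h.
Speed = |(-130.711, 511.698)| = 528.129 km/h.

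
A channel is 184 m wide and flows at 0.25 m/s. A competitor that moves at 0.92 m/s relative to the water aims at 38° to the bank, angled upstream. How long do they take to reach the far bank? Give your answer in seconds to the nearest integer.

325 s

The component of the competitor's velocity perpendicular to the bank is 0.92 × sin 38° = 0.566 m/s.
The current is parallel to the bank, so it does not affect the crossing time.
Time = 184 / 0.566 = 324.854 s.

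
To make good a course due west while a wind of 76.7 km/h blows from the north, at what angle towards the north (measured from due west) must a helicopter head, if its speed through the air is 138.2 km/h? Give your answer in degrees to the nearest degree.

The wind pushes perpendicular to the desired track; the heading must have a component into the wind equal to 76.7 km/h: 138.2 sin θ = 76.7.
sin θ = 0.5550, so θ = 33.710°.

34°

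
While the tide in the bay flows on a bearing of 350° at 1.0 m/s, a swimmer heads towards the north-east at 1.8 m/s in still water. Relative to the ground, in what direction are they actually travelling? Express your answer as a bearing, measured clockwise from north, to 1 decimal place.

026.0°

Taking east as x and north as y: velocity relative to the water = (1.273, 1.273) m/s; the water relative to ground = (-0.174, 0.985) m/s.
Velocity relative to ground = (1.273, 1.273) + (-0.174, 0.985) = (1.099, 2.258) m/s.
Bearing = atan2(1.10, 2.26) = 25.96° clockwise from north.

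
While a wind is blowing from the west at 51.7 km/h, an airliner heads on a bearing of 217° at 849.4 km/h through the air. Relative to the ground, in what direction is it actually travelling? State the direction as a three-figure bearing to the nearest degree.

Taking east as x and north as y: velocity relative to the air = (-511.182, -678.361) km/h; the air relative to ground = (51.700, 0.000) km/h.
Velocity relative to ground = (-511.182, -678.361) + (51.700, 0.000) = (-459.482, -678.361) km/h.
Bearing = atan2(-459.48, -678.36) = 214.11° clockwise from north.

214°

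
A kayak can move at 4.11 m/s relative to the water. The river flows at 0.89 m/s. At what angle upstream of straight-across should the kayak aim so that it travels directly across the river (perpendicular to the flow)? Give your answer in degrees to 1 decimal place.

12.5°

To cancel the current, the upstream component of the kayak's velocity must equal the flow: 4.11 sin θ = 0.89.
sin θ = 0.89 / 4.11 = 0.2165.
θ = arcsin(0.2165) = 12.506°.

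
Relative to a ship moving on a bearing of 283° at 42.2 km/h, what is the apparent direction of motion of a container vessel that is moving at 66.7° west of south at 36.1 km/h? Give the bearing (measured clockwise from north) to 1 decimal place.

Taking east as x and north as y: container vessel velocity = (-33.156, -14.279) km/h; ship velocity = (-41.118, 9.493) km/h.
Velocity of container vessel relative to ship = (-33.156, -14.279) − (-41.118, 9.493) = (7.963, -23.772) km/h.
Bearing = atan2(7.96, -23.77) = 161.48° clockwise from north.

161.5°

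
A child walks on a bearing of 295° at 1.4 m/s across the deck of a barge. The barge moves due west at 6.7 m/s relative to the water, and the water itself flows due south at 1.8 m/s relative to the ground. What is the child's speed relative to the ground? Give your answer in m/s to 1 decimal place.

In east/north components (m/s): child relative to barge = (-1.269, 0.592); barge relative to water = (-6.700, 0.000); water relative to ground = (0.000, -1.800).
Sum = (-7.969, -1.208) m/s.
Speed = |(-7.969, -1.208)| = 8.060 m/s.

8.1 m/s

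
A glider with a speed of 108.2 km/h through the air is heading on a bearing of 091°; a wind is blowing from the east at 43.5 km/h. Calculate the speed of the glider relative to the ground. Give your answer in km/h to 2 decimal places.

64.71 km/h

Taking east as x and north as y: velocity relative to the air = (108.184, -1.888) km/h; the air relative to ground = (-43.500, 0.000) km/h.
Velocity relative to ground = (108.184, -1.888) + (-43.500, 0.000) = (64.684, -1.888) km/h.
Speed = |(64.684, -1.888)| = 64.711 km/h.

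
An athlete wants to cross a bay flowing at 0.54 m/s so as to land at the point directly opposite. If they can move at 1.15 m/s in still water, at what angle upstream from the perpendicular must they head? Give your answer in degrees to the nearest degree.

To cancel the current, the upstream component of the athlete's velocity must equal the flow: 1.15 sin θ = 0.54.
sin θ = 0.54 / 1.15 = 0.4696.
θ = arcsin(0.4696) = 28.006°.

28°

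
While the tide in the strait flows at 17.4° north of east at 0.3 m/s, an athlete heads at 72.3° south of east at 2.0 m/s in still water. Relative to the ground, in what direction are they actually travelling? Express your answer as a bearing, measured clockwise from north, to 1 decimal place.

Taking east as x and north as y: velocity relative to the water = (0.608, -1.905) m/s; the water relative to ground = (0.286, 0.090) m/s.
Velocity relative to ground = (0.608, -1.905) + (0.286, 0.090) = (0.894, -1.816) m/s.
Bearing = atan2(0.89, -1.82) = 153.78° clockwise from north.

153.8°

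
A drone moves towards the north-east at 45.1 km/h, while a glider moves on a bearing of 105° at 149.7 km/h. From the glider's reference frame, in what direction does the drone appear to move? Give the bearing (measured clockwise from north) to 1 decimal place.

Taking east as x and north as y: drone velocity = (31.891, 31.891) km/h; glider velocity = (144.599, -38.745) km/h.
Velocity of drone relative to glider = (31.891, 31.891) − (144.599, -38.745) = (-112.709, 70.636) km/h.
Bearing = atan2(-112.71, 70.64) = 302.08° clockwise from north.

302.1°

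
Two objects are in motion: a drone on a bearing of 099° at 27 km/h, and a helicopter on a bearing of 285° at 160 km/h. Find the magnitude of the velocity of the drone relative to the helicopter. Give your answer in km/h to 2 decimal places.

186.87 km/h

Taking east as x and north as y: drone velocity = (26.668, -4.224) km/h; helicopter velocity = (-154.548, 41.411) km/h.
Velocity of drone relative to helicopter = (26.668, -4.224) − (-154.548, 41.411) = (181.216, -45.635) km/h.
Magnitude = |(181.216, -45.635)| = 186.873 km/h.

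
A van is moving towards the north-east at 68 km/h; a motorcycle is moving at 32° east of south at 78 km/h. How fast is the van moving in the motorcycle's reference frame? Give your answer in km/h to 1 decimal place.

Taking east as x and north as y: van velocity = (48.083, 48.083) km/h; motorcycle velocity = (41.334, -66.148) km/h.
Velocity of van relative to motorcycle = (48.083, 48.083) − (41.334, -66.148) = (6.750, 114.231) km/h.
Magnitude = |(6.750, 114.231)| = 114.430 km/h.

114.4 km/h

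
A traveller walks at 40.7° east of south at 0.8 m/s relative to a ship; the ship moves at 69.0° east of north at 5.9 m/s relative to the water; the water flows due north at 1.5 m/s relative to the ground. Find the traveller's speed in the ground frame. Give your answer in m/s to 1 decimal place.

6.7 m/s

In east/north components (m/s): traveller relative to ship = (0.522, -0.607); ship relative to water = (5.508, 2.114); water relative to ground = (0.000, 1.500).
Sum = (6.030, 3.008) m/s.
Speed = |(6.030, 3.008)| = 6.738 m/s.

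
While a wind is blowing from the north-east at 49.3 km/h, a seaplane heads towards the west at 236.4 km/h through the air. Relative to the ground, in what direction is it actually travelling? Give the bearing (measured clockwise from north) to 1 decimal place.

262.7°

Taking east as x and north as y: velocity relative to the air = (-236.400, 0.000) km/h; the air relative to ground = (-34.860, -34.860) km/h.
Velocity relative to ground = (-236.400, 0.000) + (-34.860, -34.860) = (-271.260, -34.860) km/h.
Bearing = atan2(-271.26, -34.86) = 262.68° clockwise from north.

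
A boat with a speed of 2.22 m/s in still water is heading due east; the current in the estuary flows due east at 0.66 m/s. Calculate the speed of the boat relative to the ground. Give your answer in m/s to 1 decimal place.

2.9 m/s

Taking east as x and north as y: velocity relative to the water = (2.220, 0.000) m/s; the water relative to ground = (0.660, 0.000) m/s.
Velocity relative to ground = (2.220, 0.000) + (0.660, 0.000) = (2.880, 0.000) m/s.
Speed = |(2.880, 0.000)| = 2.880 m/s.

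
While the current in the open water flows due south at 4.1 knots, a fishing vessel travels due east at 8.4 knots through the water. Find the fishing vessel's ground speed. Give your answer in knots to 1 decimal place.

9.3 knots

Taking east as x and north as y: velocity relative to the water = (8.400, 0.000) knots; the water relative to ground = (0.000, -4.100) knots.
Velocity relative to ground = (8.400, 0.000) + (0.000, -4.100) = (8.400, -4.100) knots.
Speed = |(8.400, -4.100)| = 9.347 knots.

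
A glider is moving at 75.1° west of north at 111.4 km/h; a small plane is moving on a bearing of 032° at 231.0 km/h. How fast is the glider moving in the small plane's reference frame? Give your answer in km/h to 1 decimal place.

Taking east as x and north as y: glider velocity = (-107.654, 28.645) km/h; small plane velocity = (122.411, 195.899) km/h.
Velocity of glider relative to small plane = (-107.654, 28.645) − (122.411, 195.899) = (-230.066, -167.255) km/h.
Magnitude = |(-230.066, -167.255)| = 284.437 km/h.

284.4 km/h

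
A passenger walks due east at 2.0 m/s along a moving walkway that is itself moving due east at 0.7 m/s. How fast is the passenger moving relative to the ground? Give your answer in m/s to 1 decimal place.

Taking east as x and north as y: moving walkway velocity = (0.700, 0.000) m/s; passenger velocity relative to moving walkway = (2.000, 0.000) m/s.
Velocity relative to ground = (0.700, 0.000) + (2.000, 0.000) = (2.700, 0.000) m/s.
Speed = |(2.700, 0.000)| = 2.700 m/s.

2.7 m/s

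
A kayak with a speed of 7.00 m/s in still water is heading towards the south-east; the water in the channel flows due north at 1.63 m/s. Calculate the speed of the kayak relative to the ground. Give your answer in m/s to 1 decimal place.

Taking east as x and north as y: velocity relative to the water = (4.950, -4.950) m/s; the water relative to ground = (0.000, 1.630) m/s.
Velocity relative to ground = (4.950, -4.950) + (0.000, 1.630) = (4.950, -3.320) m/s.
Speed = |(4.950, -3.320)| = 5.960 m/s.

6.0 m/s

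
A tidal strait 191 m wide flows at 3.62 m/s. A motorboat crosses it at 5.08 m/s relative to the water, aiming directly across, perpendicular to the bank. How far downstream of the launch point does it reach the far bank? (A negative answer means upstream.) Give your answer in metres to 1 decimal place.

136.1 m

Perpendicular speed = 5.080 m/s; crossing time = 191 / 5.080 = 37.598 s.
Net downstream speed = 3.620 m/s.
Drift = 3.620 × 37.598 = 136.106 m (downstream).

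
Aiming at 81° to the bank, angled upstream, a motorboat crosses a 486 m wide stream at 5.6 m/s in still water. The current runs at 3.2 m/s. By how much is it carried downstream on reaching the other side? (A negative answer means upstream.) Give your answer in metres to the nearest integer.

204 m

Perpendicular speed = 5.531 m/s; crossing time = 486 / 5.531 = 87.868 s.
Net downstream speed = 2.324 m/s.
Drift = 2.324 × 87.868 = 204.201 m (downstream).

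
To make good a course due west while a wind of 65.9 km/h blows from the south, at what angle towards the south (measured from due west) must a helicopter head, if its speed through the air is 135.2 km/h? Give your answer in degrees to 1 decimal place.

The wind pushes perpendicular to the desired track; the heading must have a component into the wind equal to 65.9 km/h: 135.2 sin θ = 65.9.
sin θ = 0.4874, so θ = 29.172°.

29.2°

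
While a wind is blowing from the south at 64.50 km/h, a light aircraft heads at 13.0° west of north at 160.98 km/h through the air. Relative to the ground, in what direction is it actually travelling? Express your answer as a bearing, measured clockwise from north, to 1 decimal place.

350.7°

Taking east as x and north as y: velocity relative to the air = (-36.213, 156.854) km/h; the air relative to ground = (0.000, 64.500) km/h.
Velocity relative to ground = (-36.213, 156.854) + (0.000, 64.500) = (-36.213, 221.354) km/h.
Bearing = atan2(-36.21, 221.35) = 350.71° clockwise from north.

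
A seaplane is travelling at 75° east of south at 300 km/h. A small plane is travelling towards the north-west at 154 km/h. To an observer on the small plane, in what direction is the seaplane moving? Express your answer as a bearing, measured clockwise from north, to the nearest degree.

Taking east as x and north as y: seaplane velocity = (289.778, -77.646) km/h; small plane velocity = (-108.894, 108.894) km/h.
Velocity of seaplane relative to small plane = (289.778, -77.646) − (-108.894, 108.894) = (398.672, -186.540) km/h.
Bearing = atan2(398.67, -186.54) = 115.08° clockwise from north.

115°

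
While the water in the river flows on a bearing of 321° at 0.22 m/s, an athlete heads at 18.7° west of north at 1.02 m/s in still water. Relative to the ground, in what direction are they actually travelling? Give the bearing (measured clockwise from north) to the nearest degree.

338°

Taking east as x and north as y: velocity relative to the water = (-0.327, 0.966) m/s; the water relative to ground = (-0.138, 0.171) m/s.
Velocity relative to ground = (-0.327, 0.966) + (-0.138, 0.171) = (-0.465, 1.137) m/s.
Bearing = atan2(-0.47, 1.14) = 337.74° clockwise from north.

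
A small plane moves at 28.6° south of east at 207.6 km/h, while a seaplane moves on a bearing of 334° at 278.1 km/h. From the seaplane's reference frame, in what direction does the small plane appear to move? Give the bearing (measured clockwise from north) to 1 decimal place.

139.0°

Taking east as x and north as y: small plane velocity = (182.269, -99.376) km/h; seaplane velocity = (-121.911, 249.955) km/h.
Velocity of small plane relative to seaplane = (182.269, -99.376) − (-121.911, 249.955) = (304.180, -349.331) km/h.
Bearing = atan2(304.18, -349.33) = 138.95° clockwise from north.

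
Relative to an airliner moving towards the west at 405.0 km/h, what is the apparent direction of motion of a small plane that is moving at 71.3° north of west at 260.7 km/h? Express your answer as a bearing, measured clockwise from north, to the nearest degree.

052°

Taking east as x and north as y: small plane velocity = (-83.584, 246.938) km/h; airliner velocity = (-405.000, 0.000) km/h.
Velocity of small plane relative to airliner = (-83.584, 246.938) − (-405.000, 0.000) = (321.416, 246.938) km/h.
Bearing = atan2(321.42, 246.94) = 52.47° clockwise from north.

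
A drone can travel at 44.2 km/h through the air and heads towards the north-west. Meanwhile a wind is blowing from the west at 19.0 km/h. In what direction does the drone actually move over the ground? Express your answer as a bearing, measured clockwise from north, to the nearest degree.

339°

Taking east as x and north as y: velocity relative to the air = (-31.254, 31.254) km/h; the air relative to ground = (19.000, 0.000) km/h.
Velocity relative to ground = (-31.254, 31.254) + (19.000, 0.000) = (-12.254, 31.254) km/h.
Bearing = atan2(-12.25, 31.25) = 338.59° clockwise from north.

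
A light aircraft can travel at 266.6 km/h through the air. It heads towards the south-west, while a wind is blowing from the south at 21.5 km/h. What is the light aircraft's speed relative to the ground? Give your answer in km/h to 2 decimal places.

Taking east as x and north as y: velocity relative to the air = (-188.515, -188.515) km/h; the air relative to ground = (0.000, 21.500) km/h.
Velocity relative to ground = (-188.515, -188.515) + (0.000, 21.500) = (-188.515, -167.015) km/h.
Speed = |(-188.515, -167.015)| = 251.856 km/h.

251.86 km/h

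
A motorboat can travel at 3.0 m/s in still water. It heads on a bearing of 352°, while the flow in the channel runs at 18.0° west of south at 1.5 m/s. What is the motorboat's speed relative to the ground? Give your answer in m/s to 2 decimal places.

1.78 m/s

Taking east as x and north as y: velocity relative to the water = (-0.418, 2.971) m/s; the water relative to ground = (-0.464, -1.427) m/s.
Velocity relative to ground = (-0.418, 2.971) + (-0.464, -1.427) = (-0.881, 1.544) m/s.
Speed = |(-0.881, 1.544)| = 1.778 m/s.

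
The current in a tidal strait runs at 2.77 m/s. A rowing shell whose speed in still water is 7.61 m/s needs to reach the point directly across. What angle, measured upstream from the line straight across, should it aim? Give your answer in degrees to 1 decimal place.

To cancel the current, the upstream component of the rowing shell's velocity must equal the flow: 7.61 sin θ = 2.77.
sin θ = 2.77 / 7.61 = 0.3640.
θ = arcsin(0.3640) = 21.346°.

21.3°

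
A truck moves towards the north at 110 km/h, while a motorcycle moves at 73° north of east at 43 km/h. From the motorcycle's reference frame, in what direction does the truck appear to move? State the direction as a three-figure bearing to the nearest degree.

350°

Taking east as x and north as y: truck velocity = (0.000, 110.000) km/h; motorcycle velocity = (12.572, 41.121) km/h.
Velocity of truck relative to motorcycle = (0.000, 110.000) − (12.572, 41.121) = (-12.572, 68.879) km/h.
Bearing = atan2(-12.57, 68.88) = 349.66° clockwise from north.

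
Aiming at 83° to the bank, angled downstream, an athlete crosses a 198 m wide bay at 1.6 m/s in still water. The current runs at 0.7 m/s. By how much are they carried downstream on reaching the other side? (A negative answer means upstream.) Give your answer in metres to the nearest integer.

112 m

Perpendicular speed = 1.588 m/s; crossing time = 198 / 1.588 = 124.679 s.
Net downstream speed = 0.895 m/s.
Drift = 0.895 × 124.679 = 111.587 m (downstream).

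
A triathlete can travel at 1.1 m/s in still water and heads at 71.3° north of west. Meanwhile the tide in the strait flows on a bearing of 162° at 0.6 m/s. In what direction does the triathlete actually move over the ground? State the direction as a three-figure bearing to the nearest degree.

Taking east as x and north as y: velocity relative to the water = (-0.353, 1.042) m/s; the water relative to ground = (0.185, -0.571) m/s.
Velocity relative to ground = (-0.353, 1.042) + (0.185, -0.571) = (-0.167, 0.471) m/s.
Bearing = atan2(-0.17, 0.47) = 340.46° clockwise from north.

340°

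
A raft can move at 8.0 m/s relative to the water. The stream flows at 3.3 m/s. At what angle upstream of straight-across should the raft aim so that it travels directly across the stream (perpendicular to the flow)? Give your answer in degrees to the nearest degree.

To cancel the current, the upstream component of the raft's velocity must equal the flow: 8.0 sin θ = 3.3.
sin θ = 3.3 / 8.0 = 0.4125.
θ = arcsin(0.4125) = 24.362°.

24°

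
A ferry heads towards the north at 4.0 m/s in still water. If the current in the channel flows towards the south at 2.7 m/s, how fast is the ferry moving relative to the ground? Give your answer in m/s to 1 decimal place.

Taking east as x and north as y: velocity relative to the water = (0.000, 4.000) m/s; the water relative to ground = (0.000, -2.700) m/s.
Velocity relative to ground = (0.000, 4.000) + (0.000, -2.700) = (0.000, 1.300) m/s.
Speed = |(0.000, 1.300)| = 1.300 m/s.

1.3 m/s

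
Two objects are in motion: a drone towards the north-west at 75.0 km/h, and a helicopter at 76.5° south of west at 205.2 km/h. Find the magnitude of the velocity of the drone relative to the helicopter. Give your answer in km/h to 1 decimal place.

Taking east as x and north as y: drone velocity = (-53.033, 53.033) km/h; helicopter velocity = (-47.903, -199.530) km/h.
Velocity of drone relative to helicopter = (-53.033, 53.033) − (-47.903, -199.530) = (-5.130, 252.563) km/h.
Magnitude = |(-5.130, 252.563)| = 252.615 km/h.

252.6 km/h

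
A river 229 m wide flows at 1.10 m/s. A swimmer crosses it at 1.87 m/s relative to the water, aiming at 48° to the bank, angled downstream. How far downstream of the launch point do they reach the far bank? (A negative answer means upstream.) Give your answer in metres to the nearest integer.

Perpendicular speed = 1.390 m/s; crossing time = 229 / 1.390 = 164.786 s.
Net downstream speed = 2.351 m/s.
Drift = 2.351 × 164.786 = 387.457 m (downstream).

387 m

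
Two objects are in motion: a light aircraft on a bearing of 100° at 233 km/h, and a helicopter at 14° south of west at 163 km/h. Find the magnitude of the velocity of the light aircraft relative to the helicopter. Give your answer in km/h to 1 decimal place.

Taking east as x and north as y: light aircraft velocity = (229.460, -40.460) km/h; helicopter velocity = (-158.158, -39.433) km/h.
Velocity of light aircraft relative to helicopter = (229.460, -40.460) − (-158.158, -39.433) = (387.618, -1.027) km/h.
Magnitude = |(387.618, -1.027)| = 387.620 km/h.

387.6 km/h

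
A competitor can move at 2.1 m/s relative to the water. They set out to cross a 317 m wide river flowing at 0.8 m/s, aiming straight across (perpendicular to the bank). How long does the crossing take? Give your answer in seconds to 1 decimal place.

The component of the competitor's velocity perpendicular to the bank is 2.1 m/s.
The current is parallel to the bank, so it does not affect the crossing time.
Time = 317 / 2.100 = 150.952 s.

151.0 s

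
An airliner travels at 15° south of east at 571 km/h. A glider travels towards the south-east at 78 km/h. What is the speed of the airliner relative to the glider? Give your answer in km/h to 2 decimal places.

Taking east as x and north as y: airliner velocity = (551.544, -147.786) km/h; glider velocity = (55.154, -55.154) km/h.
Velocity of airliner relative to glider = (551.544, -147.786) − (55.154, -55.154) = (496.389, -92.631) km/h.
Magnitude = |(496.389, -92.631)| = 504.958 km/h.

504.96 km/h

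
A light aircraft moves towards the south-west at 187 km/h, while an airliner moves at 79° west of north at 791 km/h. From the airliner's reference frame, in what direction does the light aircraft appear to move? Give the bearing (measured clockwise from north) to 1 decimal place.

Taking east as x and north as y: light aircraft velocity = (-132.229, -132.229) km/h; airliner velocity = (-776.467, 150.930) km/h.
Velocity of light aircraft relative to airliner = (-132.229, -132.229) − (-776.467, 150.930) = (644.238, -283.159) km/h.
Bearing = atan2(644.24, -283.16) = 113.73° clockwise from north.

113.7°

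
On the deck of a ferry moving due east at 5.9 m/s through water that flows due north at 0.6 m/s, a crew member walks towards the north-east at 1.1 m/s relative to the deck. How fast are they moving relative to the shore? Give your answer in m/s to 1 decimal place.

6.8 m/s

In east/north components (m/s): crew member relative to ferry = (0.778, 0.778); ferry relative to water = (5.900, 0.000); water relative to ground = (0.000, 0.600).
Sum = (6.678, 1.378) m/s.
Speed = |(6.678, 1.378)| = 6.818 m/s.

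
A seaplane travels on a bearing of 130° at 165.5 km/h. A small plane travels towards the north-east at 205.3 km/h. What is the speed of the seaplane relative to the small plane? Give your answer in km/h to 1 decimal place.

Taking east as x and north as y: seaplane velocity = (126.780, -106.381) km/h; small plane velocity = (145.169, 145.169) km/h.
Velocity of seaplane relative to small plane = (126.780, -106.381) − (145.169, 145.169) = (-18.389, -251.550) km/h.
Magnitude = |(-18.389, -251.550)| = 252.222 km/h.

252.2 km/h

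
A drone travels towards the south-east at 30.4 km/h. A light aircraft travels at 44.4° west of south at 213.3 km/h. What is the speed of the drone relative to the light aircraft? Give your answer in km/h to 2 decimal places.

215.14 km/h

Taking east as x and north as y: drone velocity = (21.496, -21.496) km/h; light aircraft velocity = (-149.238, -152.397) km/h.
Velocity of drone relative to light aircraft = (21.496, -21.496) − (-149.238, -152.397) = (170.734, 130.901) km/h.
Magnitude = |(170.734, 130.901)| = 215.140 km/h.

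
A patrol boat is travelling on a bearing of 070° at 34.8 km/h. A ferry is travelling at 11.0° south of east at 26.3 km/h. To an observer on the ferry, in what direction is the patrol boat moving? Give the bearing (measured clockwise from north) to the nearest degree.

022°

Taking east as x and north as y: patrol boat velocity = (32.701, 11.902) km/h; ferry velocity = (25.817, -5.018) km/h.
Velocity of patrol boat relative to ferry = (32.701, 11.902) − (25.817, -5.018) = (6.885, 16.921) km/h.
Bearing = atan2(6.88, 16.92) = 22.14° clockwise from north.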